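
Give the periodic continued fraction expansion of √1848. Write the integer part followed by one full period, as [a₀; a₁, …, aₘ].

a₀ = ⌊√1848⌋ = 42.
With m₀=0, d₀=1 and mₖ₊₁ = dₖaₖ − mₖ, dₖ₊₁ = (n − mₖ₊₁²)/dₖ, aₖ₊₁ = ⌊(a₀+mₖ₊₁)/dₖ₊₁⌋:
  k=1: m=42, d=84, a=1
  k=2: m=42, d=1, a=84
d=1 and a=2a₀=84 at k=2, so the next step gives (m, d) = (42, 84) again — its k=1 value — and the period has length 2.

[42; 1, 84]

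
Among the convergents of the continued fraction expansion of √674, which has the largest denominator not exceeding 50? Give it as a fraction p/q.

675/26

√674 = [25; 1, 24, 1, 50, …] (period length 4).
Convergents:
  p_0/q_0 = 25/1
  p_1/q_1 = 26/1
  p_2/q_2 = 649/25
  p_3/q_3 = 675/26
  p_4/q_4 = 34399/1325
q_3 = 26 ≤ 50 < 1325 = q_4, so the answer is 675/26.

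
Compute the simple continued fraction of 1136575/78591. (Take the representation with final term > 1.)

[14; 2, 6, 16, 3, 7, 3, 5]

1136575 = 14·78591 + 36301
78591 = 2·36301 + 5989
36301 = 6·5989 + 367
5989 = 16·367 + 117
367 = 3·117 + 16
117 = 7·16 + 5
16 = 3·5 + 1
5 = 5·1 + 0  (stop)
So 1136575/78591 = [14; 2, 6, 16, 3, 7, 3, 5].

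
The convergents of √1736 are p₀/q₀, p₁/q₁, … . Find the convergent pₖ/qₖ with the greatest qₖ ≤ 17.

125/3

√1736 = [41; 1, 1, 1, 82, …] (period length 4).
Convergents:
  p_0/q_0 = 41/1
  p_1/q_1 = 42/1
  p_2/q_2 = 83/2
  p_3/q_3 = 125/3
  p_4/q_4 = 10333/248
q_3 = 3 ≤ 17 < 248 = q_4, so the answer is 125/3.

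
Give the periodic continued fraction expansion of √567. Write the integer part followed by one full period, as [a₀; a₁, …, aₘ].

a₀ = ⌊√567⌋ = 23.
With m₀=0, d₀=1 and mₖ₊₁ = dₖaₖ − mₖ, dₖ₊₁ = (n − mₖ₊₁²)/dₖ, aₖ₊₁ = ⌊(a₀+mₖ₊₁)/dₖ₊₁⌋:
  k=1: m=23, d=38, a=1
  k=2: m=15, d=9, a=4
  k=3: m=21, d=14, a=3
  k=4: m=21, d=9, a=4
  k=5: m=15, d=38, a=1
  k=6: m=23, d=1, a=46
d=1 and a=2a₀=46 at k=6, so the next step gives (m, d) = (23, 38) again — its k=1 value — and the period has length 6.

[23; 1, 4, 3, 4, 1, 46]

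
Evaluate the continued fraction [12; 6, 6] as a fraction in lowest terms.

Fold from the inside: start with 6/1.
  6 + 1/6 = 37/6
  12 + 6/37 = 450/37

450/37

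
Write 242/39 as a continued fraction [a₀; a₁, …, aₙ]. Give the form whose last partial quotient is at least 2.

242 = 6×39 + 8
39 = 4×8 + 7
8 = 1×7 + 1
7 = 7×1 + 0  (stop)
So 242/39 = [6; 4, 1, 7].

[6; 4, 1, 7]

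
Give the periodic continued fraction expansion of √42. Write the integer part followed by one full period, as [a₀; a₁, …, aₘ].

[6; 2, 12]

a₀ = ⌊√42⌋ = 6.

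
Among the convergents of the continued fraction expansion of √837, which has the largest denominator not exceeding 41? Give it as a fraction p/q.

839/29

√837 = [28; 1, 13, 2, 13, 1, 56, …] (period length 6).
Convergents:
  p_0/q_0 = 28/1
  p_1/q_1 = 29/1
  p_2/q_2 = 405/14
  p_3/q_3 = 839/29
  p_4/q_4 = 11312/391
q_3 = 29 ≤ 41 < 391 = q_4, so the answer is 839/29.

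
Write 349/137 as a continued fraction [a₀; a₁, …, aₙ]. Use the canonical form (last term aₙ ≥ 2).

[2; 1, 1, 4, 1, 3, 3]

349 = 2*137 + 75
137 = 1*75 + 62
75 = 1*62 + 13
62 = 4*13 + 10
13 = 1*10 + 3
10 = 3*3 + 1
3 = 3*1 + 0  (stop)
So 349/137 = [2; 1, 1, 4, 1, 3, 3].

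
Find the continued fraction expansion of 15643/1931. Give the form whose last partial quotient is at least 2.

[8; 9, 1, 9, 3, 1, 4]

15643 = 8×1931 + 195
1931 = 9×195 + 176
195 = 1×176 + 19
176 = 9×19 + 5
19 = 3×5 + 4
5 = 1×4 + 1
4 = 4×1 + 0  (stop)
So 15643/1931 = [8; 9, 1, 9, 3, 1, 4].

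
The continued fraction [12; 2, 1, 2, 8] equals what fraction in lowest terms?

Using pₖ = aₖpₖ₋₁ + pₖ₋₂ and qₖ = aₖqₖ₋₁ + qₖ₋₂:
  k=0: a=12, p=12, q=1
  k=1: a=2, p=25, q=2
  k=2: a=1, p=37, q=3
  k=3: a=2, p=99, q=8
  k=4: a=8, p=829, q=67

829/67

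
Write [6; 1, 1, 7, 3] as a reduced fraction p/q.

307/47

Fold from the inside: start with 3/1.
  7 + 1/3 = 22/3
  1 + 3/22 = 25/22
  1 + 22/25 = 47/25
  6 + 25/47 = 307/47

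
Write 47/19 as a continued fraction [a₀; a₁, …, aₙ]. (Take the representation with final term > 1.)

[2; 2, 9]

47 = 2·19 + 9
19 = 2·9 + 1
9 = 9·1 + 0  (stop)
So 47/19 = [2; 2, 9].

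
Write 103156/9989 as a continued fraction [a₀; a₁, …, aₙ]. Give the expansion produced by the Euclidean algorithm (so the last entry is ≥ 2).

103156 = 10·9989 + 3266
9989 = 3·3266 + 191
3266 = 17·191 + 19
191 = 10·19 + 1
19 = 19·1 + 0  (stop)
So 103156/9989 = [10; 3, 17, 10, 19].

[10; 3, 17, 10, 19]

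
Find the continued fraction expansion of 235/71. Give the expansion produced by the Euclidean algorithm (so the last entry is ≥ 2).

[3; 3, 4, 2, 2]

235 = 3·71 + 22
71 = 3·22 + 5
22 = 4·5 + 2
5 = 2·2 + 1
2 = 2·1 + 0  (stop)
So 235/71 = [3; 3, 4, 2, 2].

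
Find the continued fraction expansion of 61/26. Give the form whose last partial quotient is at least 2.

61 = 2×26 + 9
26 = 2×9 + 8
9 = 1×8 + 1
8 = 8×1 + 0  (stop)
So 61/26 = [2; 2, 1, 8].

[2; 2, 1, 8]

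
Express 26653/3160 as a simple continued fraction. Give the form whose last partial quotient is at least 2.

26653 = 8*3160 + 1373
3160 = 2*1373 + 414
1373 = 3*414 + 131
414 = 3*131 + 21
131 = 6*21 + 5
21 = 4*5 + 1
5 = 5*1 + 0  (stop)
So 26653/3160 = [8; 2, 3, 3, 6, 4, 5].

[8; 2, 3, 3, 6, 4, 5]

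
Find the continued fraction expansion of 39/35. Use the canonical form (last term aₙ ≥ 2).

39 = 1×35 + 4
35 = 8×4 + 3
4 = 1×3 + 1
3 = 3×1 + 0  (stop)
So 39/35 = [1; 8, 1, 3].

[1; 8, 1, 3]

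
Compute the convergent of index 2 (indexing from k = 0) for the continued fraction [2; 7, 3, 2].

Using pₖ = aₖpₖ₋₁ + pₖ₋₂, qₖ = aₖqₖ₋₁ + qₖ₋₂ (with p₋₁=1, p₋₂=0, q₋₁=0, q₋₂=1):
  k=0: a=2, p=2, q=1
  k=1: a=7, p=15, q=7
  k=2: a=3, p=47, q=22

47/22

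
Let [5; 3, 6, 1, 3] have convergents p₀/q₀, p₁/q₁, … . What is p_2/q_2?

Using pₖ = aₖpₖ₋₁ + pₖ₋₂, qₖ = aₖqₖ₋₁ + qₖ₋₂ (with p₋₁=1, p₋₂=0, q₋₁=0, q₋₂=1):
  k=0: a=5, p=5, q=1
  k=1: a=3, p=16, q=3
  k=2: a=6, p=101, q=19

101/19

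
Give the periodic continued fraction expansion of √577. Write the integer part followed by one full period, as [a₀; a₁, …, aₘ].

a₀ = ⌊√577⌋ = 24.
With m₀=0, d₀=1 and mₖ₊₁ = dₖaₖ − mₖ, dₖ₊₁ = (n − mₖ₊₁²)/dₖ, aₖ₊₁ = ⌊(a₀+mₖ₊₁)/dₖ₊₁⌋:
  k=1: m=24, d=1, a=48
d=1 and a=2a₀=48 at k=1, so the next step gives (m, d) = (24, 1) again — its k=1 value — and the period has length 1.

[24; 48]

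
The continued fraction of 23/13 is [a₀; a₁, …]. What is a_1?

23 = 1·13 + 10   →  a_0 = 1
13 = 1·10 + 3   →  a_1 = 1

1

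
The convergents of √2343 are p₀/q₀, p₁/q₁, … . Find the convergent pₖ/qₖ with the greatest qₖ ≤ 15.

√2343 = [48; 2, 2, 8, 2, 2, 96, …] (period length 6).
Convergents:
  p_0/q_0 = 48/1
  p_1/q_1 = 97/2
  p_2/q_2 = 242/5
  p_3/q_3 = 2033/42
q_2 = 5 ≤ 15 < 42 = q_3, so the answer is 242/5.

242/5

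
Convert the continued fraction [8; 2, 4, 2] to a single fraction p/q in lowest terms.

Fold from the inside: start with 2/1.
  4 + 1/2 = 9/2
  2 + 2/9 = 20/9
  8 + 9/20 = 169/20

169/20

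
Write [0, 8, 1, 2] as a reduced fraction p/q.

Using pₖ = aₖpₖ₋₁ + pₖ₋₂ and qₖ = aₖqₖ₋₁ + qₖ₋₂:
  k=0: a=0, p=0, q=1
  k=1: a=8, p=1, q=8
  k=2: a=1, p=1, q=9
  k=3: a=2, p=3, q=26

3/26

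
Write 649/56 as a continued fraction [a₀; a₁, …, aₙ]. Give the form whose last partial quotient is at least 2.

[11; 1, 1, 2, 3, 3]

649 = 11·56 + 33
56 = 1·33 + 23
33 = 1·23 + 10
23 = 2·10 + 3
10 = 3·3 + 1
3 = 3·1 + 0  (stop)
So 649/56 = [11; 1, 1, 2, 3, 3].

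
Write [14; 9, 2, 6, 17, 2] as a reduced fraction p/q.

Fold from the inside: start with 2/1.
  17 + 1/2 = 35/2
  6 + 2/35 = 212/35
  2 + 35/212 = 459/212
  9 + 212/459 = 4343/459
  14 + 459/4343 = 61261/4343

61261/4343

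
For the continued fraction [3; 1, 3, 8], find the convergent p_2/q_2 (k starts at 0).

Using pₖ = aₖpₖ₋₁ + pₖ₋₂, qₖ = aₖqₖ₋₁ + qₖ₋₂ (with p₋₁=1, p₋₂=0, q₋₁=0, q₋₂=1):
  k=0: a=3, p=3, q=1
  k=1: a=1, p=4, q=1
  k=2: a=3, p=15, q=4

15/4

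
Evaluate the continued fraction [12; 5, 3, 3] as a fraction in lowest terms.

646/53

Fold from the inside: start with 3/1.
  3 + 1/3 = 10/3
  5 + 3/10 = 53/10
  12 + 10/53 = 646/53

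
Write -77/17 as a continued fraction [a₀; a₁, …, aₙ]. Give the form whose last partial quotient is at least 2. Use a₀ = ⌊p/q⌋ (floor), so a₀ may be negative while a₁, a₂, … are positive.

-77 = -5·17 + 8
17 = 2·8 + 1
8 = 8·1 + 0  (stop)
So -77/17 = [-5; 2, 8].

[-5; 2, 8]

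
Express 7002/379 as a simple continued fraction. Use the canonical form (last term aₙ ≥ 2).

[18; 2, 9, 2, 9]

7002 = 18·379 + 180
379 = 2·180 + 19
180 = 9·19 + 9
19 = 2·9 + 1
9 = 9·1 + 0  (stop)
So 7002/379 = [18; 2, 9, 2, 9].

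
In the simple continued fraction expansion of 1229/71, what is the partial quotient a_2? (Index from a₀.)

1229 = 17·71 + 22   →  a_0 = 17
71 = 3·22 + 5   →  a_1 = 3
22 = 4·5 + 2   →  a_2 = 4

4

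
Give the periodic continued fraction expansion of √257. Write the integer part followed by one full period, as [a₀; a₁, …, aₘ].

[16; 32]

a₀ = ⌊√257⌋ = 16.
With m₀=0, d₀=1 and mₖ₊₁ = dₖaₖ − mₖ, dₖ₊₁ = (n − mₖ₊₁²)/dₖ, aₖ₊₁ = ⌊(a₀+mₖ₊₁)/dₖ₊₁⌋:
  k=1: m=16, d=1, a=32
d=1 and a=2a₀=32 at k=1, so the next step gives (m, d) = (16, 1) again — its k=1 value — and the period has length 1.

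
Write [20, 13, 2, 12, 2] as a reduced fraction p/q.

Fold from the inside: start with 2/1.
  12 + 1/2 = 25/2
  2 + 2/25 = 52/25
  13 + 25/52 = 701/52
  20 + 52/701 = 14072/701

14072/701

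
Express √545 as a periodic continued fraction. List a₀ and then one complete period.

a₀ = ⌊√545⌋ = 23.
With m₀=0, d₀=1 and mₖ₊₁ = dₖaₖ − mₖ, dₖ₊₁ = (n − mₖ₊₁²)/dₖ, aₖ₊₁ = ⌊(a₀+mₖ₊₁)/dₖ₊₁⌋:
  k=1: m=23, d=16, a=2
  k=2: m=9, d=29, a=1
  k=3: m=20, d=5, a=8
  k=4: m=20, d=29, a=1
  k=5: m=9, d=16, a=2
  k=6: m=23, d=1, a=46
d=1 and a=2a₀=46 at k=6, so the next step gives (m, d) = (23, 16) again — its k=1 value — and the period has length 6.

[23; 2, 1, 8, 1, 2, 46]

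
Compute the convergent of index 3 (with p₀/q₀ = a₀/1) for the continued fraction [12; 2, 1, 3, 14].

Using pₖ = aₖpₖ₋₁ + pₖ₋₂, qₖ = aₖqₖ₋₁ + qₖ₋₂ (with p₋₁=1, p₋₂=0, q₋₁=0, q₋₂=1):
  k=0: a=12, p=12, q=1
  k=1: a=2, p=25, q=2
  k=2: a=1, p=37, q=3
  k=3: a=3, p=136, q=11

136/11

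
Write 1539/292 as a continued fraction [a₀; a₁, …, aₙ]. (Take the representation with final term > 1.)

[5; 3, 1, 2, 3, 2, 3]

1539 = 5*292 + 79
292 = 3*79 + 55
79 = 1*55 + 24
55 = 2*24 + 7
24 = 3*7 + 3
7 = 2*3 + 1
3 = 3*1 + 0  (stop)
So 1539/292 = [5; 3, 1, 2, 3, 2, 3].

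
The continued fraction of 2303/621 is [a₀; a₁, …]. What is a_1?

2303 = 3·621 + 440   →  a_0 = 3
621 = 1·440 + 181   →  a_1 = 1

1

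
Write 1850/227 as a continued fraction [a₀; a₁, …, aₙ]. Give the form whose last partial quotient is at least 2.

[8; 6, 1, 2, 11]

1850 = 8*227 + 34
227 = 6*34 + 23
34 = 1*23 + 11
23 = 2*11 + 1
11 = 11*1 + 0  (stop)
So 1850/227 = [8; 6, 1, 2, 11].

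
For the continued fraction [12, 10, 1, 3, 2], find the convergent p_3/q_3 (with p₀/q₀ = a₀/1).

520/43

Using pₖ = aₖpₖ₋₁ + pₖ₋₂, qₖ = aₖqₖ₋₁ + qₖ₋₂ (with p₋₁=1, p₋₂=0, q₋₁=0, q₋₂=1):
  k=0: a=12, p=12, q=1
  k=1: a=10, p=121, q=10
  k=2: a=1, p=133, q=11
  k=3: a=3, p=520, q=43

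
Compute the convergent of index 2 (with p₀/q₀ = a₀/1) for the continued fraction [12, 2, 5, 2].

Using pₖ = aₖpₖ₋₁ + pₖ₋₂, qₖ = aₖqₖ₋₁ + qₖ₋₂ (with p₋₁=1, p₋₂=0, q₋₁=0, q₋₂=1):
  k=0: a=12, p=12, q=1
  k=1: a=2, p=25, q=2
  k=2: a=5, p=137, q=11

137/11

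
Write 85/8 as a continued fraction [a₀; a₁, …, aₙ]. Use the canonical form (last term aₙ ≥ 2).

[10; 1, 1, 1, 2]

85 = 10·8 + 5
8 = 1·5 + 3
5 = 1·3 + 2
3 = 1·2 + 1
2 = 2·1 + 0  (stop)
So 85/8 = [10; 1, 1, 1, 2].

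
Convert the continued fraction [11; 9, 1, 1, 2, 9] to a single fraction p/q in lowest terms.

Using pₖ = aₖpₖ₋₁ + pₖ₋₂ and qₖ = aₖqₖ₋₁ + qₖ₋₂:
  k=0: a=11, p=11, q=1
  k=1: a=9, p=100, q=9
  k=2: a=1, p=111, q=10
  k=3: a=1, p=211, q=19
  k=4: a=2, p=533, q=48
  k=5: a=9, p=5008, q=451

5008/451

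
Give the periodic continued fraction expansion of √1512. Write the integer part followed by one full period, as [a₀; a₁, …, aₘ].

[38; 1, 7, 1, 1, 1, 7, 1, 76]

a₀ = ⌊√1512⌋ = 38.
With m₀=0, d₀=1 and mₖ₊₁ = dₖaₖ − mₖ, dₖ₊₁ = (n − mₖ₊₁²)/dₖ, aₖ₊₁ = ⌊(a₀+mₖ₊₁)/dₖ₊₁⌋:
  k=1: m=38, d=68, a=1
  k=2: m=30, d=9, a=7
  k=3: m=33, d=47, a=1
  k=4: m=14, d=28, a=1
  k=5: m=14, d=47, a=1
  k=6: m=33, d=9, a=7
  k=7: m=30, d=68, a=1
  k=8: m=38, d=1, a=76
d=1 and a=2a₀=76 at k=8, so the next step gives (m, d) = (38, 68) again — its k=1 value — and the period has length 8.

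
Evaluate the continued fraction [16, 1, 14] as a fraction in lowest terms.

Fold from the inside: start with 14/1.
  1 + 1/14 = 15/14
  16 + 14/15 = 254/15

254/15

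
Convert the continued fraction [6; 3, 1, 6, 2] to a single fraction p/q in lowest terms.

363/58

Using pₖ = aₖpₖ₋₁ + pₖ₋₂ and qₖ = aₖqₖ₋₁ + qₖ₋₂:
  k=0: a=6, p=6, q=1
  k=1: a=3, p=19, q=3
  k=2: a=1, p=25, q=4
  k=3: a=6, p=169, q=27
  k=4: a=2, p=363, q=58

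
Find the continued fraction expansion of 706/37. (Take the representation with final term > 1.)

[19; 12, 3]

706 = 19×37 + 3
37 = 12×3 + 1
3 = 3×1 + 0  (stop)
So 706/37 = [19; 12, 3].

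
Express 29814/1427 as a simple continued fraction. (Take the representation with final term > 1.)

[20; 1, 8, 3, 16, 1, 2]

29814 = 20·1427 + 1274
1427 = 1·1274 + 153
1274 = 8·153 + 50
153 = 3·50 + 3
50 = 16·3 + 2
3 = 1·2 + 1
2 = 2·1 + 0  (stop)
So 29814/1427 = [20; 1, 8, 3, 16, 1, 2].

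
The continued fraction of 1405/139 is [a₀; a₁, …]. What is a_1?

9

1405 = 10·139 + 15   →  a_0 = 10
139 = 9·15 + 4   →  a_1 = 9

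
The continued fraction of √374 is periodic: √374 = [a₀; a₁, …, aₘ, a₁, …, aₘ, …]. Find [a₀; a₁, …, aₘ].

[19; 2, 1, 18, 1, 2, 38]

a₀ = ⌊√374⌋ = 19.
With m₀=0, d₀=1 and mₖ₊₁ = dₖaₖ − mₖ, dₖ₊₁ = (n − mₖ₊₁²)/dₖ, aₖ₊₁ = ⌊(a₀+mₖ₊₁)/dₖ₊₁⌋:
  k=1: m=19, d=13, a=2
  k=2: m=7, d=25, a=1
  k=3: m=18, d=2, a=18
  k=4: m=18, d=25, a=1
  k=5: m=7, d=13, a=2
  k=6: m=19, d=1, a=38
d=1 and a=2a₀=38 at k=6, so the next step gives (m, d) = (19, 13) again — its k=1 value — and the period has length 6.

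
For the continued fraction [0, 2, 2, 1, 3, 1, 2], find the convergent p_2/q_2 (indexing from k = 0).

Using pₖ = aₖpₖ₋₁ + pₖ₋₂, qₖ = aₖqₖ₋₁ + qₖ₋₂ (with p₋₁=1, p₋₂=0, q₋₁=0, q₋₂=1):
  k=0: a=0, p=0, q=1
  k=1: a=2, p=1, q=2
  k=2: a=2, p=2, q=5

2/5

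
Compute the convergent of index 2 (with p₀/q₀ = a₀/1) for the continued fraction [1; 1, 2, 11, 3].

5/3

Using pₖ = aₖpₖ₋₁ + pₖ₋₂, qₖ = aₖqₖ₋₁ + qₖ₋₂ (with p₋₁=1, p₋₂=0, q₋₁=0, q₋₂=1):
  k=0: a=1, p=1, q=1
  k=1: a=1, p=2, q=1
  k=2: a=2, p=5, q=3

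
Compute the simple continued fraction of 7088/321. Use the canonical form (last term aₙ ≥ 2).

[22; 12, 2, 1, 8]

7088 = 22*321 + 26
321 = 12*26 + 9
26 = 2*9 + 8
9 = 1*8 + 1
8 = 8*1 + 0  (stop)
So 7088/321 = [22; 12, 2, 1, 8].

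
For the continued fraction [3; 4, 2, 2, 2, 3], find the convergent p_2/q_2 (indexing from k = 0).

Using pₖ = aₖpₖ₋₁ + pₖ₋₂, qₖ = aₖqₖ₋₁ + qₖ₋₂ (with p₋₁=1, p₋₂=0, q₋₁=0, q₋₂=1):
  k=0: a=3, p=3, q=1
  k=1: a=4, p=13, q=4
  k=2: a=2, p=29, q=9

29/9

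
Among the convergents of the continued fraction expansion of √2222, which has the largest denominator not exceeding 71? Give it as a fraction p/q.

1367/29

√2222 = [47; 7, 4, 7, 94, …] (period length 4).
Convergents:
  p_0/q_0 = 47/1
  p_1/q_1 = 330/7
  p_2/q_2 = 1367/29
  p_3/q_3 = 9899/210
q_2 = 29 ≤ 71 < 210 = q_3, so the answer is 1367/29.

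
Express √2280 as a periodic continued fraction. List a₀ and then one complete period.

[47; 1, 2, 1, 94]

a₀ = ⌊√2280⌋ = 47.
With m₀=0, d₀=1 and mₖ₊₁ = dₖaₖ − mₖ, dₖ₊₁ = (n − mₖ₊₁²)/dₖ, aₖ₊₁ = ⌊(a₀+mₖ₊₁)/dₖ₊₁⌋:
  k=1: m=47, d=71, a=1
  k=2: m=24, d=24, a=2
  k=3: m=24, d=71, a=1
  k=4: m=47, d=1, a=94
d=1 and a=2a₀=94 at k=4, so the next step gives (m, d) = (47, 71) again — its k=1 value — and the period has length 4.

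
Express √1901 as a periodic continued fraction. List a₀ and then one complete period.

a₀ = ⌊√1901⌋ = 43.
With m₀=0, d₀=1 and mₖ₊₁ = dₖaₖ − mₖ, dₖ₊₁ = (n − mₖ₊₁²)/dₖ, aₖ₊₁ = ⌊(a₀+mₖ₊₁)/dₖ₊₁⌋:
  k=1: m=43, d=52, a=1
  k=2: m=9, d=35, a=1
  k=3: m=26, d=35, a=1
  k=4: m=9, d=52, a=1
  k=5: m=43, d=1, a=86
d=1 and a=2a₀=86 at k=5, so the next step gives (m, d) = (43, 52) again — its k=1 value — and the period has length 5.

[43; 1, 1, 1, 1, 86]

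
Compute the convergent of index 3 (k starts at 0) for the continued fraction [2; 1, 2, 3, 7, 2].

27/10

Using pₖ = aₖpₖ₋₁ + pₖ₋₂, qₖ = aₖqₖ₋₁ + qₖ₋₂ (with p₋₁=1, p₋₂=0, q₋₁=0, q₋₂=1):
  k=0: a=2, p=2, q=1
  k=1: a=1, p=3, q=1
  k=2: a=2, p=8, q=3
  k=3: a=3, p=27, q=10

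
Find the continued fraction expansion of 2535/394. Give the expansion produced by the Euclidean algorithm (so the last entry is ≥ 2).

2535 = 6*394 + 171
394 = 2*171 + 52
171 = 3*52 + 15
52 = 3*15 + 7
15 = 2*7 + 1
7 = 7*1 + 0  (stop)
So 2535/394 = [6; 2, 3, 3, 2, 7].

[6; 2, 3, 3, 2, 7]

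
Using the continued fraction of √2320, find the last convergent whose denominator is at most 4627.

167041/3468

√2320 = [48; 6, 96, …] (period length 2).
Convergents:
  p_0/q_0 = 48/1
  p_1/q_1 = 289/6
  p_2/q_2 = 27792/577
  p_3/q_3 = 167041/3468
  p_4/q_4 = 16063728/333505
q_3 = 3468 ≤ 4627 < 333505 = q_4, so the answer is 167041/3468.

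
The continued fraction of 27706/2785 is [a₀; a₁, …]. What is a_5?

15

27706 = 9·2785 + 2641   →  a_0 = 9
2785 = 1·2641 + 144   →  a_1 = 1
2641 = 18·144 + 49   →  a_2 = 18
144 = 2·49 + 46   →  a_3 = 2
49 = 1·46 + 3   →  a_4 = 1
46 = 15·3 + 1   →  a_5 = 15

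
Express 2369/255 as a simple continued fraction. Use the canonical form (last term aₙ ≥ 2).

[9; 3, 2, 4, 8]

2369 = 9*255 + 74
255 = 3*74 + 33
74 = 2*33 + 8
33 = 4*8 + 1
8 = 8*1 + 0  (stop)
So 2369/255 = [9; 3, 2, 4, 8].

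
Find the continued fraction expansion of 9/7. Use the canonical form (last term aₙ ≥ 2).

[1; 3, 2]

9 = 1×7 + 2
7 = 3×2 + 1
2 = 2×1 + 0  (stop)
So 9/7 = [1; 3, 2].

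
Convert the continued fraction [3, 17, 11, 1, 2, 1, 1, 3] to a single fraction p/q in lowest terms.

15311/5006

Fold from the inside: start with 3/1.
  1 + 1/3 = 4/3
  1 + 3/4 = 7/4
  2 + 4/7 = 18/7
  1 + 7/18 = 25/18
  11 + 18/25 = 293/25
  17 + 25/293 = 5006/293
  3 + 293/5006 = 15311/5006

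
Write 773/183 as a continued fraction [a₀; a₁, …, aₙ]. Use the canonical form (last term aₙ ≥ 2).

773 = 4*183 + 41
183 = 4*41 + 19
41 = 2*19 + 3
19 = 6*3 + 1
3 = 3*1 + 0  (stop)
So 773/183 = [4; 4, 2, 6, 3].

[4; 4, 2, 6, 3]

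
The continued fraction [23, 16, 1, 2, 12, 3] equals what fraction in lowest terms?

43837/1901

Fold from the inside: start with 3/1.
  12 + 1/3 = 37/3
  2 + 3/37 = 77/37
  1 + 37/77 = 114/77
  16 + 77/114 = 1901/114
  23 + 114/1901 = 43837/1901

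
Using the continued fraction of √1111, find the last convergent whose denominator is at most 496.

√1111 = [33; 3, 66, …] (period length 2).
Convergents:
  p_0/q_0 = 33/1
  p_1/q_1 = 100/3
  p_2/q_2 = 6633/199
  p_3/q_3 = 19999/600
q_2 = 199 ≤ 496 < 600 = q_3, so the answer is 6633/199.

6633/199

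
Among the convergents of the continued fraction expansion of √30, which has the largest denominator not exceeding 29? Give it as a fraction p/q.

√30 = [5; 2, 10, …] (period length 2).
Convergents:
  p_0/q_0 = 5/1
  p_1/q_1 = 11/2
  p_2/q_2 = 115/21
  p_3/q_3 = 241/44
q_2 = 21 ≤ 29 < 44 = q_3, so the answer is 115/21.

115/21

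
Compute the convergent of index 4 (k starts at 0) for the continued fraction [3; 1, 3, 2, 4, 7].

151/40

Using pₖ = aₖpₖ₋₁ + pₖ₋₂, qₖ = aₖqₖ₋₁ + qₖ₋₂ (with p₋₁=1, p₋₂=0, q₋₁=0, q₋₂=1):
  k=0: a=3, p=3, q=1
  k=1: a=1, p=4, q=1
  k=2: a=3, p=15, q=4
  k=3: a=2, p=34, q=9
  k=4: a=4, p=151, q=40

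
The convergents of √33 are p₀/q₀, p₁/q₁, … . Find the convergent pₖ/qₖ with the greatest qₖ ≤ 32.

23/4

√33 = [5; 1, 2, 1, 10, …] (period length 4).
Convergents:
  p_0/q_0 = 5/1
  p_1/q_1 = 6/1
  p_2/q_2 = 17/3
  p_3/q_3 = 23/4
  p_4/q_4 = 247/43
q_3 = 4 ≤ 32 < 43 = q_4, so the answer is 23/4.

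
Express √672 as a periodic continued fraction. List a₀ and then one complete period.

a₀ = ⌊√672⌋ = 25.
With m₀=0, d₀=1 and mₖ₊₁ = dₖaₖ − mₖ, dₖ₊₁ = (n − mₖ₊₁²)/dₖ, aₖ₊₁ = ⌊(a₀+mₖ₊₁)/dₖ₊₁⌋:
  k=1: m=25, d=47, a=1
  k=2: m=22, d=4, a=11
  k=3: m=22, d=47, a=1
  k=4: m=25, d=1, a=50
d=1 and a=2a₀=50 at k=4, so the next step gives (m, d) = (25, 47) again — its k=1 value — and the period has length 4.

[25; 1, 11, 1, 50]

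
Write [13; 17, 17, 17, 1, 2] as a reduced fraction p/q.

Using pₖ = aₖpₖ₋₁ + pₖ₋₂ and qₖ = aₖqₖ₋₁ + qₖ₋₂:
  k=0: a=13, p=13, q=1
  k=1: a=17, p=222, q=17
  k=2: a=17, p=3787, q=290
  k=3: a=17, p=64601, q=4947
  k=4: a=1, p=68388, q=5237
  k=5: a=2, p=201377, q=15421

201377/15421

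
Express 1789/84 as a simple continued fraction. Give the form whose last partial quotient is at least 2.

[21; 3, 2, 1, 3, 2]

1789 = 21×84 + 25
84 = 3×25 + 9
25 = 2×9 + 7
9 = 1×7 + 2
7 = 3×2 + 1
2 = 2×1 + 0  (stop)
So 1789/84 = [21; 3, 2, 1, 3, 2].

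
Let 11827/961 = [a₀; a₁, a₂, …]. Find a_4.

11827 = 12·961 + 295   →  a_0 = 12
961 = 3·295 + 76   →  a_1 = 3
295 = 3·76 + 67   →  a_2 = 3
76 = 1·67 + 9   →  a_3 = 1
67 = 7·9 + 4   →  a_4 = 7

7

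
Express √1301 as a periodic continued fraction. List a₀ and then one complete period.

[36; 14, 2, 2, 2, 2, 14, 72]

a₀ = ⌊√1301⌋ = 36.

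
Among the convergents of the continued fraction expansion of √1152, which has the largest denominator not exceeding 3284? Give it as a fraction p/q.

39202/1155

√1152 = [33; 1, 15, 1, 66, …] (period length 4).
Convergents:
  p_0/q_0 = 33/1
  p_1/q_1 = 34/1
  p_2/q_2 = 543/16
  p_3/q_3 = 577/17
  p_4/q_4 = 38625/1138
  p_5/q_5 = 39202/1155
  p_6/q_6 = 626655/18463
q_5 = 1155 ≤ 3284 < 18463 = q_6, so the answer is 39202/1155.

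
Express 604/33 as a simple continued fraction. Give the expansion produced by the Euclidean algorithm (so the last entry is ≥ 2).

[18; 3, 3, 3]

604 = 18·33 + 10
33 = 3·10 + 3
10 = 3·3 + 1
3 = 3·1 + 0  (stop)
So 604/33 = [18; 3, 3, 3].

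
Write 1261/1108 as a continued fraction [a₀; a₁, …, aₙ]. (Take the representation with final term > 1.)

1261 = 1*1108 + 153
1108 = 7*153 + 37
153 = 4*37 + 5
37 = 7*5 + 2
5 = 2*2 + 1
2 = 2*1 + 0  (stop)
So 1261/1108 = [1; 7, 4, 7, 2, 2].

[1; 7, 4, 7, 2, 2]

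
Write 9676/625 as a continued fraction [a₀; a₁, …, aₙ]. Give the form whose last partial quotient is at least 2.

[15; 2, 13, 11, 2]

9676 = 15*625 + 301
625 = 2*301 + 23
301 = 13*23 + 2
23 = 11*2 + 1
2 = 2*1 + 0  (stop)
So 9676/625 = [15; 2, 13, 11, 2].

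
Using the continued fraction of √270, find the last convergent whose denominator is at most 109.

723/44

√270 = [16; 2, 3, 6, 3, 2, 32, …] (period length 6).
Convergents:
  p_0/q_0 = 16/1
  p_1/q_1 = 33/2
  p_2/q_2 = 115/7
  p_3/q_3 = 723/44
  p_4/q_4 = 2284/139
q_3 = 44 ≤ 109 < 139 = q_4, so the answer is 723/44.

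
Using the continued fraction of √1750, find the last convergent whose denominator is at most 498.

√1750 = [41; 1, 4, 1, 82, …] (period length 4).
Convergents:
  p_0/q_0 = 41/1
  p_1/q_1 = 42/1
  p_2/q_2 = 209/5
  p_3/q_3 = 251/6
  p_4/q_4 = 20791/497
  p_5/q_5 = 21042/503
q_4 = 497 ≤ 498 < 503 = q_5, so the answer is 20791/497.

20791/497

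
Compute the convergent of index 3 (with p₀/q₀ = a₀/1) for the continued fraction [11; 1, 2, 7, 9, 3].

257/22

Using pₖ = aₖpₖ₋₁ + pₖ₋₂, qₖ = aₖqₖ₋₁ + qₖ₋₂ (with p₋₁=1, p₋₂=0, q₋₁=0, q₋₂=1):
  k=0: a=11, p=11, q=1
  k=1: a=1, p=12, q=1
  k=2: a=2, p=35, q=3
  k=3: a=7, p=257, q=22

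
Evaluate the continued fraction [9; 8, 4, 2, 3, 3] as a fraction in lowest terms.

Using pₖ = aₖpₖ₋₁ + pₖ₋₂ and qₖ = aₖqₖ₋₁ + qₖ₋₂:
  k=0: a=9, p=9, q=1
  k=1: a=8, p=73, q=8
  k=2: a=4, p=301, q=33
  k=3: a=2, p=675, q=74
  k=4: a=3, p=2326, q=255
  k=5: a=3, p=7653, q=839

7653/839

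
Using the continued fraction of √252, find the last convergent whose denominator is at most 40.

127/8

√252 = [15; 1, 6, 1, 30, …] (period length 4).
Convergents:
  p_0/q_0 = 15/1
  p_1/q_1 = 16/1
  p_2/q_2 = 111/7
  p_3/q_3 = 127/8
  p_4/q_4 = 3921/247
q_3 = 8 ≤ 40 < 247 = q_4, so the answer is 127/8.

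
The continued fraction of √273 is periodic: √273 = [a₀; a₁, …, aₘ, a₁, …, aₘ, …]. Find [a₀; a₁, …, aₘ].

a₀ = ⌊√273⌋ = 16.

[16; 1, 1, 10, 1, 1, 32]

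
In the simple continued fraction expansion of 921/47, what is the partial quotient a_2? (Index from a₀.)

1

921 = 19·47 + 28   →  a_0 = 19
47 = 1·28 + 19   →  a_1 = 1
28 = 1·19 + 9   →  a_2 = 1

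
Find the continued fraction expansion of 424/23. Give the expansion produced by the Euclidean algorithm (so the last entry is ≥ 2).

424 = 18*23 + 10
23 = 2*10 + 3
10 = 3*3 + 1
3 = 3*1 + 0  (stop)
So 424/23 = [18; 2, 3, 3].

[18; 2, 3, 3]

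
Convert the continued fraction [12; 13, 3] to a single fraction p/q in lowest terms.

483/40

Using pₖ = aₖpₖ₋₁ + pₖ₋₂ and qₖ = aₖqₖ₋₁ + qₖ₋₂:
  k=0: a=12, p=12, q=1
  k=1: a=13, p=157, q=13
  k=2: a=3, p=483, q=40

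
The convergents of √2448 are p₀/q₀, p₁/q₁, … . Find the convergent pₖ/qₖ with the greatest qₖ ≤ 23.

1039/21

√2448 = [49; 2, 10, 2, 98, …] (period length 4).
Convergents:
  p_0/q_0 = 49/1
  p_1/q_1 = 99/2
  p_2/q_2 = 1039/21
  p_3/q_3 = 2177/44
q_2 = 21 ≤ 23 < 44 = q_3, so the answer is 1039/21.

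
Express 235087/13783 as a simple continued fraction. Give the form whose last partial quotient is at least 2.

235087 = 17×13783 + 776
13783 = 17×776 + 591
776 = 1×591 + 185
591 = 3×185 + 36
185 = 5×36 + 5
36 = 7×5 + 1
5 = 5×1 + 0  (stop)
So 235087/13783 = [17; 17, 1, 3, 5, 7, 5].

[17; 17, 1, 3, 5, 7, 5]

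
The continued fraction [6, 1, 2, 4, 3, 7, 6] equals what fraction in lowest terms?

Fold from the inside: start with 6/1.
  7 + 1/6 = 43/6
  3 + 6/43 = 135/43
  4 + 43/135 = 583/135
  2 + 135/583 = 1301/583
  1 + 583/1301 = 1884/1301
  6 + 1301/1884 = 12605/1884

12605/1884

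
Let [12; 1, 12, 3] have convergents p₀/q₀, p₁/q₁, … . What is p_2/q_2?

168/13

Using pₖ = aₖpₖ₋₁ + pₖ₋₂, qₖ = aₖqₖ₋₁ + qₖ₋₂ (with p₋₁=1, p₋₂=0, q₋₁=0, q₋₂=1):
  k=0: a=12, p=12, q=1
  k=1: a=1, p=13, q=1
  k=2: a=12, p=168, q=13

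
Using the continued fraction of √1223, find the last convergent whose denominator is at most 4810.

85645/2449

√1223 = [34; 1, 33, 1, 68, …] (period length 4).
Convergents:
  p_0/q_0 = 34/1
  p_1/q_1 = 35/1
  p_2/q_2 = 1189/34
  p_3/q_3 = 1224/35
  p_4/q_4 = 84421/2414
  p_5/q_5 = 85645/2449
  p_6/q_6 = 2910706/83231
q_5 = 2449 ≤ 4810 < 83231 = q_6, so the answer is 85645/2449.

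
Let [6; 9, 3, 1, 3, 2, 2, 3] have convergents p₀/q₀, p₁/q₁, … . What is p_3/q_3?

Using pₖ = aₖpₖ₋₁ + pₖ₋₂, qₖ = aₖqₖ₋₁ + qₖ₋₂ (with p₋₁=1, p₋₂=0, q₋₁=0, q₋₂=1):
  k=0: a=6, p=6, q=1
  k=1: a=9, p=55, q=9
  k=2: a=3, p=171, q=28
  k=3: a=1, p=226, q=37

226/37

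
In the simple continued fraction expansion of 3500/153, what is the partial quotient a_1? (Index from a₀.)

3500 = 22·153 + 134   →  a_0 = 22
153 = 1·134 + 19   →  a_1 = 1

1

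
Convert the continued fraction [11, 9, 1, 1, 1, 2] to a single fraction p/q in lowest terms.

855/77

Using pₖ = aₖpₖ₋₁ + pₖ₋₂ and qₖ = aₖqₖ₋₁ + qₖ₋₂:
  k=0: a=11, p=11, q=1
  k=1: a=9, p=100, q=9
  k=2: a=1, p=111, q=10
  k=3: a=1, p=211, q=19
  k=4: a=1, p=322, q=29
  k=5: a=2, p=855, q=77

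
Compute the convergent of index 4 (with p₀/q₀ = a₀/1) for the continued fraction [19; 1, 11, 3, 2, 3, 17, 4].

1713/86

Using pₖ = aₖpₖ₋₁ + pₖ₋₂, qₖ = aₖqₖ₋₁ + qₖ₋₂ (with p₋₁=1, p₋₂=0, q₋₁=0, q₋₂=1):
  k=0: a=19, p=19, q=1
  k=1: a=1, p=20, q=1
  k=2: a=11, p=239, q=12
  k=3: a=3, p=737, q=37
  k=4: a=2, p=1713, q=86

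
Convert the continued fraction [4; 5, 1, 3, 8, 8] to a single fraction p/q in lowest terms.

6440/1543

Using pₖ = aₖpₖ₋₁ + pₖ₋₂ and qₖ = aₖqₖ₋₁ + qₖ₋₂:
  k=0: a=4, p=4, q=1
  k=1: a=5, p=21, q=5
  k=2: a=1, p=25, q=6
  k=3: a=3, p=96, q=23
  k=4: a=8, p=793, q=190
  k=5: a=8, p=6440, q=1543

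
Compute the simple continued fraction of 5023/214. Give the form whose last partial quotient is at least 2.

[23; 2, 8, 2, 2, 2]

5023 = 23×214 + 101
214 = 2×101 + 12
101 = 8×12 + 5
12 = 2×5 + 2
5 = 2×2 + 1
2 = 2×1 + 0  (stop)
So 5023/214 = [23; 2, 8, 2, 2, 2].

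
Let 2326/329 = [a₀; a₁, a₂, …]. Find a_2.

3

2326 = 7·329 + 23   →  a_0 = 7
329 = 14·23 + 7   →  a_1 = 14
23 = 3·7 + 2   →  a_2 = 3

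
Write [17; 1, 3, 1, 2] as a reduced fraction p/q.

249/14

Fold from the inside: start with 2/1.
  1 + 1/2 = 3/2
  3 + 2/3 = 11/3
  1 + 3/11 = 14/11
  17 + 11/14 = 249/14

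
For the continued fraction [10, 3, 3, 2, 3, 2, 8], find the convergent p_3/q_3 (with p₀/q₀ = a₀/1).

237/23

Using pₖ = aₖpₖ₋₁ + pₖ₋₂, qₖ = aₖqₖ₋₁ + qₖ₋₂ (with p₋₁=1, p₋₂=0, q₋₁=0, q₋₂=1):
  k=0: a=10, p=10, q=1
  k=1: a=3, p=31, q=3
  k=2: a=3, p=103, q=10
  k=3: a=2, p=237, q=23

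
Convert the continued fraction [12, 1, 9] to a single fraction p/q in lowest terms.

Fold from the inside: start with 9/1.
  1 + 1/9 = 10/9
  12 + 9/10 = 129/10

129/10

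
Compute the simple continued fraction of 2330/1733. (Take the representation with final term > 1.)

[1; 2, 1, 9, 3, 2, 2, 3]

2330 = 1*1733 + 597
1733 = 2*597 + 539
597 = 1*539 + 58
539 = 9*58 + 17
58 = 3*17 + 7
17 = 2*7 + 3
7 = 2*3 + 1
3 = 3*1 + 0  (stop)
So 2330/1733 = [1; 2, 1, 9, 3, 2, 2, 3].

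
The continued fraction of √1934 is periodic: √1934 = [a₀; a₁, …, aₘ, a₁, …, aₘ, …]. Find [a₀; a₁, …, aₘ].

[43; 1, 42, 1, 86]

a₀ = ⌊√1934⌋ = 43.
With m₀=0, d₀=1 and mₖ₊₁ = dₖaₖ − mₖ, dₖ₊₁ = (n − mₖ₊₁²)/dₖ, aₖ₊₁ = ⌊(a₀+mₖ₊₁)/dₖ₊₁⌋:
  k=1: m=43, d=85, a=1
  k=2: m=42, d=2, a=42
  k=3: m=42, d=85, a=1
  k=4: m=43, d=1, a=86
d=1 and a=2a₀=86 at k=4, so the next step gives (m, d) = (43, 85) again — its k=1 value — and the period has length 4.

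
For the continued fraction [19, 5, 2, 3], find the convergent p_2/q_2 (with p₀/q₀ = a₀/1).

211/11

Using pₖ = aₖpₖ₋₁ + pₖ₋₂, qₖ = aₖqₖ₋₁ + qₖ₋₂ (with p₋₁=1, p₋₂=0, q₋₁=0, q₋₂=1):
  k=0: a=19, p=19, q=1
  k=1: a=5, p=96, q=5
  k=2: a=2, p=211, q=11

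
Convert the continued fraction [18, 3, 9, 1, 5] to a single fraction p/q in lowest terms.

Using pₖ = aₖpₖ₋₁ + pₖ₋₂ and qₖ = aₖqₖ₋₁ + qₖ₋₂:
  k=0: a=18, p=18, q=1
  k=1: a=3, p=55, q=3
  k=2: a=9, p=513, q=28
  k=3: a=1, p=568, q=31
  k=4: a=5, p=3353, q=183

3353/183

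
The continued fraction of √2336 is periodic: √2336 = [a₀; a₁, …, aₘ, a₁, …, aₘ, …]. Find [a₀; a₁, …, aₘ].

[48; 3, 96]

a₀ = ⌊√2336⌋ = 48.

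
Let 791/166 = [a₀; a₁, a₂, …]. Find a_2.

791 = 4·166 + 127   →  a_0 = 4
166 = 1·127 + 39   →  a_1 = 1
127 = 3·39 + 10   →  a_2 = 3

3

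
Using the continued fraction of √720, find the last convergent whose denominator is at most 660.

8667/323

√720 = [26; 1, 4, 1, 52, …] (period length 4).
Convergents:
  p_0/q_0 = 26/1
  p_1/q_1 = 27/1
  p_2/q_2 = 134/5
  p_3/q_3 = 161/6
  p_4/q_4 = 8506/317
  p_5/q_5 = 8667/323
  p_6/q_6 = 43174/1609
q_5 = 323 ≤ 660 < 1609 = q_6, so the answer is 8667/323.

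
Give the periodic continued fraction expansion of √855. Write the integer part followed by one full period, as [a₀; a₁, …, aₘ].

[29; 4, 6, 4, 58]

a₀ = ⌊√855⌋ = 29.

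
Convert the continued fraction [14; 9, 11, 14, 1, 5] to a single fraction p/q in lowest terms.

Using pₖ = aₖpₖ₋₁ + pₖ₋₂ and qₖ = aₖqₖ₋₁ + qₖ₋₂:
  k=0: a=14, p=14, q=1
  k=1: a=9, p=127, q=9
  k=2: a=11, p=1411, q=100
  k=3: a=14, p=19881, q=1409
  k=4: a=1, p=21292, q=1509
  k=5: a=5, p=126341, q=8954

126341/8954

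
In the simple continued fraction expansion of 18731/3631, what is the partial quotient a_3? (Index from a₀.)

18731 = 5·3631 + 576   →  a_0 = 5
3631 = 6·576 + 175   →  a_1 = 6
576 = 3·175 + 51   →  a_2 = 3
175 = 3·51 + 22   →  a_3 = 3

3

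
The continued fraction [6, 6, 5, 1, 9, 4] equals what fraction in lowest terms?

Using pₖ = aₖpₖ₋₁ + pₖ₋₂ and qₖ = aₖqₖ₋₁ + qₖ₋₂:
  k=0: a=6, p=6, q=1
  k=1: a=6, p=37, q=6
  k=2: a=5, p=191, q=31
  k=3: a=1, p=228, q=37
  k=4: a=9, p=2243, q=364
  k=5: a=4, p=9200, q=1493

9200/1493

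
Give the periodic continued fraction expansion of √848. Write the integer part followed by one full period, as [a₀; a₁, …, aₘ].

[29; 8, 3, 3, 3, 8, 58]

a₀ = ⌊√848⌋ = 29.
With m₀=0, d₀=1 and mₖ₊₁ = dₖaₖ − mₖ, dₖ₊₁ = (n − mₖ₊₁²)/dₖ, aₖ₊₁ = ⌊(a₀+mₖ₊₁)/dₖ₊₁⌋:
  k=1: m=29, d=7, a=8
  k=2: m=27, d=17, a=3
  k=3: m=24, d=16, a=3
  k=4: m=24, d=17, a=3
  k=5: m=27, d=7, a=8
  k=6: m=29, d=1, a=58
d=1 and a=2a₀=58 at k=6, so the next step gives (m, d) = (29, 7) again — its k=1 value — and the period has length 6.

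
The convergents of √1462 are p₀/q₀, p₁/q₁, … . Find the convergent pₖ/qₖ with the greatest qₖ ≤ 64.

650/17

√1462 = [38; 4, 4, 4, 76, …] (period length 4).
Convergents:
  p_0/q_0 = 38/1
  p_1/q_1 = 153/4
  p_2/q_2 = 650/17
  p_3/q_3 = 2753/72
q_2 = 17 ≤ 64 < 72 = q_3, so the answer is 650/17.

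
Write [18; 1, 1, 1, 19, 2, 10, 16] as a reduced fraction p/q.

381154/20425

Using pₖ = aₖpₖ₋₁ + pₖ₋₂ and qₖ = aₖqₖ₋₁ + qₖ₋₂:
  k=0: a=18, p=18, q=1
  k=1: a=1, p=19, q=1
  k=2: a=1, p=37, q=2
  k=3: a=1, p=56, q=3
  k=4: a=19, p=1101, q=59
  k=5: a=2, p=2258, q=121
  k=6: a=10, p=23681, q=1269
  k=7: a=16, p=381154, q=20425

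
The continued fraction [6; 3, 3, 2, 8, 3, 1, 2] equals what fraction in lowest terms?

13888/2203

Fold from the inside: start with 2/1.
  1 + 1/2 = 3/2
  3 + 2/3 = 11/3
  8 + 3/11 = 91/11
  2 + 11/91 = 193/91
  3 + 91/193 = 670/193
  3 + 193/670 = 2203/670
  6 + 670/2203 = 13888/2203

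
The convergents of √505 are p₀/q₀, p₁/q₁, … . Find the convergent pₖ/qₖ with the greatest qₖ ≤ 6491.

72765/3238

√505 = [22; 2, 8, 2, 44, …] (period length 4).
Convergents:
  p_0/q_0 = 22/1
  p_1/q_1 = 45/2
  p_2/q_2 = 382/17
  p_3/q_3 = 809/36
  p_4/q_4 = 35978/1601
  p_5/q_5 = 72765/3238
  p_6/q_6 = 618098/27505
q_5 = 3238 ≤ 6491 < 27505 = q_6, so the answer is 72765/3238.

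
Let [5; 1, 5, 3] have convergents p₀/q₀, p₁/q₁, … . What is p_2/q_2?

35/6

Using pₖ = aₖpₖ₋₁ + pₖ₋₂, qₖ = aₖqₖ₋₁ + qₖ₋₂ (with p₋₁=1, p₋₂=0, q₋₁=0, q₋₂=1):
  k=0: a=5, p=5, q=1
  k=1: a=1, p=6, q=1
  k=2: a=5, p=35, q=6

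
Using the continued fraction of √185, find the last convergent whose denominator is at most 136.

√185 = [13; 1, 1, 1, 1, 26, …] (period length 5).
Convergents:
  p_0/q_0 = 13/1
  p_1/q_1 = 14/1
  p_2/q_2 = 27/2
  p_3/q_3 = 41/3
  p_4/q_4 = 68/5
  p_5/q_5 = 1809/133
  p_6/q_6 = 1877/138
q_5 = 133 ≤ 136 < 138 = q_6, so the answer is 1809/133.

1809/133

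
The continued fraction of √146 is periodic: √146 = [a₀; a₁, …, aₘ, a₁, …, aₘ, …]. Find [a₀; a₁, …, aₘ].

[12; 12, 24]

a₀ = ⌊√146⌋ = 12.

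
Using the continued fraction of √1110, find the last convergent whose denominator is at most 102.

1999/60

√1110 = [33; 3, 6, 3, 66, …] (period length 4).
Convergents:
  p_0/q_0 = 33/1
  p_1/q_1 = 100/3
  p_2/q_2 = 633/19
  p_3/q_3 = 1999/60
  p_4/q_4 = 132567/3979
q_3 = 60 ≤ 102 < 3979 = q_4, so the answer is 1999/60.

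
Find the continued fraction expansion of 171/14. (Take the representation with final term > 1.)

[12; 4, 1, 2]

171 = 12*14 + 3
14 = 4*3 + 2
3 = 1*2 + 1
2 = 2*1 + 0  (stop)
So 171/14 = [12; 4, 1, 2].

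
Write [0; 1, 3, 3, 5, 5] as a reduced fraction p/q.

Using pₖ = aₖpₖ₋₁ + pₖ₋₂ and qₖ = aₖqₖ₋₁ + qₖ₋₂:
  k=0: a=0, p=0, q=1
  k=1: a=1, p=1, q=1
  k=2: a=3, p=3, q=4
  k=3: a=3, p=10, q=13
  k=4: a=5, p=53, q=69
  k=5: a=5, p=275, q=358

275/358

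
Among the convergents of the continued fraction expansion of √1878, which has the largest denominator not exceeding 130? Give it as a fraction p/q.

5547/128

√1878 = [43; 2, 1, 42, 1, 2, 86, …] (period length 6).
Convergents:
  p_0/q_0 = 43/1
  p_1/q_1 = 87/2
  p_2/q_2 = 130/3
  p_3/q_3 = 5547/128
  p_4/q_4 = 5677/131
q_3 = 128 ≤ 130 < 131 = q_4, so the answer is 5547/128.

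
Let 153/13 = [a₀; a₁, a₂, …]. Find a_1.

153 = 11·13 + 10   →  a_0 = 11
13 = 1·10 + 3   →  a_1 = 1

1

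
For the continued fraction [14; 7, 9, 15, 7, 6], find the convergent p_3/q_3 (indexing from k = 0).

Using pₖ = aₖpₖ₋₁ + pₖ₋₂, qₖ = aₖqₖ₋₁ + qₖ₋₂ (with p₋₁=1, p₋₂=0, q₋₁=0, q₋₂=1):
  k=0: a=14, p=14, q=1
  k=1: a=7, p=99, q=7
  k=2: a=9, p=905, q=64
  k=3: a=15, p=13674, q=967

13674/967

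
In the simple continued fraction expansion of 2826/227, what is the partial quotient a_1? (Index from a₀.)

2826 = 12·227 + 102   →  a_0 = 12
227 = 2·102 + 23   →  a_1 = 2

2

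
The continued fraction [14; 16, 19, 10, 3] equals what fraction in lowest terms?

Fold from the inside: start with 3/1.
  10 + 1/3 = 31/3
  19 + 3/31 = 592/31
  16 + 31/592 = 9503/592
  14 + 592/9503 = 133634/9503

133634/9503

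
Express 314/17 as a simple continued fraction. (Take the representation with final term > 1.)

[18; 2, 8]

314 = 18×17 + 8
17 = 2×8 + 1
8 = 8×1 + 0  (stop)
So 314/17 = [18; 2, 8].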